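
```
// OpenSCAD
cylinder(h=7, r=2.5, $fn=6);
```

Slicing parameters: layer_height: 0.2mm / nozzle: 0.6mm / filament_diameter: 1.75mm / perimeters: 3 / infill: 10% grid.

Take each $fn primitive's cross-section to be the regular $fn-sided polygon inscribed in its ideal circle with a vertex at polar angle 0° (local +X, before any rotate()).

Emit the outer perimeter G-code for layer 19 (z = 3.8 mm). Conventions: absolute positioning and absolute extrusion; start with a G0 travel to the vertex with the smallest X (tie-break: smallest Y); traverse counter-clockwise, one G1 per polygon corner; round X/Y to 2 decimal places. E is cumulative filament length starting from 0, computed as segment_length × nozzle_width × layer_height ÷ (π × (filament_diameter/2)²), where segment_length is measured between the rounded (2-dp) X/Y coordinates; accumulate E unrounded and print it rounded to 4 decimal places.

At z = 3.8 mm: the cylinder: section is a regular 6-gon, circumradius r=2.5. The outline is a single polygon with 6 vertices. Extrusion per mm of travel: 0.6 × 0.2 / (π × 0.875²) = 0.049890. Accumulating E over each segment gives final E = 0.7492.

G0 X-2.50 Y0.00 Z3.80
G1 X-1.25 Y-2.17 E0.1249
G1 X1.25 Y-2.17 E0.2497
G1 X2.50 Y0.00 E0.3746
G1 X1.25 Y2.17 E0.4995
G1 X-1.25 Y2.17 E0.6243
G1 X-2.50 Y0.00 E0.7492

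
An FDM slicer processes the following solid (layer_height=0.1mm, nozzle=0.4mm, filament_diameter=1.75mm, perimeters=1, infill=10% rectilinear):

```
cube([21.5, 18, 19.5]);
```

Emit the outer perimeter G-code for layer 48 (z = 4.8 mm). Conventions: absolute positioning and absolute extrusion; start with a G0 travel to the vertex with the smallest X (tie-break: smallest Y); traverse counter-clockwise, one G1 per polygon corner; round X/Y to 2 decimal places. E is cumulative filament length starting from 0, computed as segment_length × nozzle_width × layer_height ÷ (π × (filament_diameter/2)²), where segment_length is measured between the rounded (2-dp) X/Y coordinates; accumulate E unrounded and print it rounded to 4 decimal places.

G0 X0.00 Y0.00 Z4.80
G1 X21.50 Y0.00 E0.3575
G1 X21.50 Y18.00 E0.6569
G1 X0.00 Y18.00 E1.0144
G1 X0.00 Y0.00 E1.3138

At z = 4.8 mm: the cube (footprint 21.5×18) is included at this height. The outline is a single polygon with 4 vertices. Extrusion per mm of travel: 0.4 × 0.1 / (π × 0.875²) = 0.016630. Accumulating E over each segment gives final E = 1.3138.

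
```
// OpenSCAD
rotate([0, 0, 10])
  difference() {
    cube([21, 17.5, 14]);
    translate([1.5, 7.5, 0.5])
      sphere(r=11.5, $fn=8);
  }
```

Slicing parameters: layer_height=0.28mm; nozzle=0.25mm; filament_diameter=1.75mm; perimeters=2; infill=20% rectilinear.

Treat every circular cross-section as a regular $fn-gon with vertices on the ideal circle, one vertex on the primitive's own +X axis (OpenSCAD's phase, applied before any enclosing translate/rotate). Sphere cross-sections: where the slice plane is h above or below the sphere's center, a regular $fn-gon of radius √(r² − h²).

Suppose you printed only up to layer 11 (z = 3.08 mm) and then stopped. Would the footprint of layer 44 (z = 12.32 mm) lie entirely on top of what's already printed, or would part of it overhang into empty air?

Compare the two slices. At z = 3.08: the 21×17.5 cube contributes its full rectangle (area 367.50 mm²); the sphere at (1.5, 7.5): section is a regular 8-gon, circumradius = √(r²−h²) = √(11.5²−2.58²) = 11.207 (area = (8/2)·11.207²·sin(360°/8) = 355.23 mm²); After the difference (first − rest): starting from the 21×17.5 cube (367.50 mm²), the r=11.5 sphere at (1.5, 7.5) partially overlaps it — only the 185.70 mm² overlap (of its 355.23 mm²) is removed, clipping the outline — area = 181.80 mm²; (whole slice rotated 10° about Z — lengths, areas and connectivity unchanged). At z = 12.32: the 21×17.5 cube contributes its full rectangle (area 367.50 mm²); the sphere at (1.5, 7.5) is absent (|z−center|=11.820 > r=11.5); Subtracting the remaining from the first: none of the subtracted shapes is present at this height, so the 21×17.5 cube is unchanged — area = 367.50 mm²; (rotated 10° about Z; rotation is an isometry so areas/perimeters/island counts are preserved). Checking containment: at z = 12.32 the cross-section extends beyond the z = 3.08 cross-section by about 185.70 mm².

part overhangs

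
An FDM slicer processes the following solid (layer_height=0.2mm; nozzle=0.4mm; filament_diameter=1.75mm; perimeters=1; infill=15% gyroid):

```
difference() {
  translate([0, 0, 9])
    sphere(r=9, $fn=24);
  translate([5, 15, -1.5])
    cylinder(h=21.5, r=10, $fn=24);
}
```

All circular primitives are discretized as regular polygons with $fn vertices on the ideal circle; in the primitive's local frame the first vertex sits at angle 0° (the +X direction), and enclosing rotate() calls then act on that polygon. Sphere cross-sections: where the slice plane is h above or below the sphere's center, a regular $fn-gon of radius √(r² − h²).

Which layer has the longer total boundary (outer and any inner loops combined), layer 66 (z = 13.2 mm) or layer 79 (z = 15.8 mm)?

Layer 66 (z = 13.2): the sphere: section is a regular 24-gon, circumradius = √(r²−h²) = √(9²−4.2²) = 7.960 (perimeter = 2·24·7.960·sin(180°/24) = 49.87 mm); the cylinder at (5, 15): section is a regular 24-gon, circumradius r=10 (perimeter = 2·24·10.000·sin(180°/24) = 62.65 mm); After the difference (first − rest): starting from the r=9 sphere, the r=10 cylinder at (5, 15) partially overlaps it — only the 11.37 mm² overlap (of its 310.58 mm²) is removed, clipping the outline — boundary = 49.70 mm. So its perimeter = 49.70 mm. Layer 79 (z = 15.8): the r=9 sphere contributes a regular 24-gon of circumradius √(9²−6.8²) = 5.896 (perimeter = 2·24·5.896·sin(180°/24) = 36.94 mm); the r=10 cylinder at (5, 15) contributes a regular 24-gon of circumradius 10 (perimeter = 2·24·10.000·sin(180°/24) = 62.65 mm); Taking the first minus the rest: starting from the r=9 sphere, the r=10 cylinder at (5, 15) misses the remaining region (no effect) — boundary = 36.94 mm. So its perimeter = 36.94 mm. Layer 66 is larger (49.70 vs 36.94 mm).

layer 66 (z = 13.2 mm)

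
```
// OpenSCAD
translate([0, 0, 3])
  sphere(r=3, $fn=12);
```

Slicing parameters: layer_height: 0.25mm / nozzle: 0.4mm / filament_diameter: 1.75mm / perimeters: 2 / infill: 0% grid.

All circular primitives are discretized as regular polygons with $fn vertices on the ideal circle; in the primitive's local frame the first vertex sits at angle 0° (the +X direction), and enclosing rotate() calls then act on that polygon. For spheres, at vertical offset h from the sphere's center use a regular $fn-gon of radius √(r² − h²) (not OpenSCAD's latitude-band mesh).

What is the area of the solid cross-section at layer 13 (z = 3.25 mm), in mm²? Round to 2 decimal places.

At z = 3.25 mm: the r=3 sphere contributes a regular 12-gon of circumradius √(3²−0.25²) = 2.990 (area = (12/2)·2.990²·sin(360°/12) = 26.81 mm²). Overall, the cross-section is a single solid region. Net area = 26.81 mm².

26.81 mm²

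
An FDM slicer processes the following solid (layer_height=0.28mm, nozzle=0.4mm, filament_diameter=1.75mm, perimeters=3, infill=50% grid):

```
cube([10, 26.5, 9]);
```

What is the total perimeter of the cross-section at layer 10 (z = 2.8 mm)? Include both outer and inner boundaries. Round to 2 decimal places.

73.00 mm

At z = 2.8 mm: the 10×26.5 cube contributes its full rectangle (perimeter 73.00 mm). Overall, the cross-section is a single solid region. Total boundary length (outer) = 73.00 mm.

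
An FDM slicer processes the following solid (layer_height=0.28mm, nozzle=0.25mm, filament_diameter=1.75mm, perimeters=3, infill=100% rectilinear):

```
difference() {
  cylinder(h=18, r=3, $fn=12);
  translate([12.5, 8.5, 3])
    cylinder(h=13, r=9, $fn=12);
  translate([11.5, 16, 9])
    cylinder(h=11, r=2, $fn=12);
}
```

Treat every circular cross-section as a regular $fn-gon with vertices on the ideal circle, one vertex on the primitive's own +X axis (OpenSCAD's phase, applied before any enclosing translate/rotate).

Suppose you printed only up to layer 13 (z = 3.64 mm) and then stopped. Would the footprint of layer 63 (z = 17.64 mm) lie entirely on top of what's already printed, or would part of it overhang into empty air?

entirely on top

Compare the two slices. At z = 3.64: the r=3 cylinder gives a regular 12-gon of circumradius 3 (constant along its height) (area = (12/2)·3.000²·sin(360°/12) = 27.00 mm²); the cylinder at (12.5, 8.5): section is a regular 12-gon, circumradius r=9 (area = (12/2)·9.000²·sin(360°/12) = 243.00 mm²); the cylinder at (11.5, 16) does not reach this height (z outside [9, 20]); Taking the first minus the rest: starting from the r=3 cylinder (27.00 mm²), the r=9 cylinder at (12.5, 8.5) misses the remaining region (no effect) — area = 27.00 mm². At z = 17.64: the r=3 cylinder gives a regular 12-gon of circumradius 3 (constant along its height) (area = (12/2)·3.000²·sin(360°/12) = 27.00 mm²); the cylinder at (12.5, 8.5) is not intersected at this z (z outside [3, 16]); the r=2 cylinder at (11.5, 16) contributes a regular 12-gon of circumradius 2 (area = (12/2)·2.000²·sin(360°/12) = 12.00 mm²); Taking the first minus the rest: starting from the r=3 cylinder (27.00 mm²), the r=2 cylinder at (11.5, 16) misses the remaining region (no effect) — area = 27.00 mm². Checking containment: the cross-section at z = 17.64 is a subset of the cross-section at z = 3.64.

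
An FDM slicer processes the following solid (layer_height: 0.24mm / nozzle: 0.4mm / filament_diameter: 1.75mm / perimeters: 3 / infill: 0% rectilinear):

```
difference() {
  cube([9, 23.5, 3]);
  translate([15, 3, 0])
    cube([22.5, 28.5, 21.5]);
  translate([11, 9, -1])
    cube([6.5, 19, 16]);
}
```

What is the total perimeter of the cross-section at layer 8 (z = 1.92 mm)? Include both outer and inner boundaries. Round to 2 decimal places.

65.00 mm

At z = 1.92 mm: the cube is present — its section is the full 9×23.5 rectangle (perimeter 65.00 mm); the 22.5×28.5 cube at (15, 3) contributes its full rectangle (perimeter 102.00 mm); the cube at (11, 9) (footprint 6.5×19) is included at this height (perimeter 51.00 mm); Taking the first minus the rest: starting from the 9×23.5 cube, the 22.5×28.5 cube at (15, 3) misses the remaining region (no effect); the 6.5×19 cube at (11, 9) misses the remaining region (no effect) — boundary = 65.00 mm. Overall, the cross-section is a single solid region. Total boundary length (outer) = 65.00 mm.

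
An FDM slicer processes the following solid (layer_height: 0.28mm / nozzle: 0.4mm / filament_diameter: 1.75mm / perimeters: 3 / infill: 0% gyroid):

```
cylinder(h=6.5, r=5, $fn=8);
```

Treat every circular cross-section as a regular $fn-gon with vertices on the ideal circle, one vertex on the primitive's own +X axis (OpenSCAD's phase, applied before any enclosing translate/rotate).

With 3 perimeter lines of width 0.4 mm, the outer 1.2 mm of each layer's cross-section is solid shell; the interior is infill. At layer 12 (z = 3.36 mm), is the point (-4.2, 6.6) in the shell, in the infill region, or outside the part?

At z = 3.36 mm: the r=5 cylinder contributes a regular 8-gon of circumradius 5. Overall, the cross-section is a single solid region. The nearest boundary edge runs (0.00, 5.00)→(-3.54, 3.54); distance from the point to it = 3.09 mm. The point is not inside any of the regions above, so it lies outside the cross-section (3.09 mm from the nearest boundary).

outside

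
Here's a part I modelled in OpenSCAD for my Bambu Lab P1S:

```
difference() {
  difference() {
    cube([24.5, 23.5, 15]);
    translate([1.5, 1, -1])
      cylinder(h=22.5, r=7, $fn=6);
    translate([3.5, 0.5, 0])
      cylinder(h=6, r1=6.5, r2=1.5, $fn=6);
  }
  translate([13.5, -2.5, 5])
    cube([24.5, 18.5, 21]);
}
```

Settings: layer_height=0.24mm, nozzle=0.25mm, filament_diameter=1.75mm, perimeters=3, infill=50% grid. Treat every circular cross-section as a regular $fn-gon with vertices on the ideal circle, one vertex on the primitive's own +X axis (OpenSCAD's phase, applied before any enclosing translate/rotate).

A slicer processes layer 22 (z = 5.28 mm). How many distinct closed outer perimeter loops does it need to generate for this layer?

At z = 5.28 mm: the cube is present — its section is the full 24.5×23.5 rectangle; the cylinder at (1.5, 1): section is a regular 6-gon, circumradius r=7; the cone at (3.5, 0.5) contributes a regular 6-gon of circumradius 2.100 (interpolated between r1=6.5 and r2=1.5 at t=0.880); Taking the first minus the rest: starting from the 24.5×23.5 cube, the r=7 cylinder at (1.5, 1) partially overlaps it — only the 49.13 mm² overlap (of its 127.31 mm²) is removed, clipping the outline; the cone at (3.5, 0.5) misses the remaining region (no effect) — 1 connected region; the cube at (13.5, -2.5) (footprint 24.5×18.5) is included at this height; Taking the first minus the rest: starting from that combined region, the 24.5×18.5 cube at (13.5, -2.5) partially overlaps it — only the 176.00 mm² overlap (of its 453.25 mm²) is removed, clipping the outline — 1 connected region. The result has 1 disconnected region.

1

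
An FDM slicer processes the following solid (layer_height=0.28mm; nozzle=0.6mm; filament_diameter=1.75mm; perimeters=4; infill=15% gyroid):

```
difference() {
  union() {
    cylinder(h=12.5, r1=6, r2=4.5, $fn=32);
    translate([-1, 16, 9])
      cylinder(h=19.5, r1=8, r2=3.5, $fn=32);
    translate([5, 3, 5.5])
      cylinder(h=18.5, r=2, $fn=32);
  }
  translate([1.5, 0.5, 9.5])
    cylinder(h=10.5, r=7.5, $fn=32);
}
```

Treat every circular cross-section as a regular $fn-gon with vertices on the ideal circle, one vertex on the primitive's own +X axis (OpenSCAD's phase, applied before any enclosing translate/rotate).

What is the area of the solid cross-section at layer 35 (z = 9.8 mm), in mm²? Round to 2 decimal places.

190.66 mm²

At z = 9.8 mm: the cone (r1=6→r2=4.5) has section circumradius 4.824 here — a regular 32-gon (area = (32/2)·4.824²·sin(360°/32) = 72.64 mm²); the cone at (-1, 16): at t=0.041 of its height the radius interpolates to r₁+(r₂−r₁)t = 7.815, giving a regular 32-gon of that circumradius (area = (32/2)·7.815²·sin(360°/32) = 190.66 mm²); the r=2 cylinder at (5, 3) gives a regular 32-gon of circumradius 2 (constant along its height) (area = (32/2)·2.000²·sin(360°/32) = 12.49 mm²); Merging all regions: the regions partially overlap — summed areas 275.78 mm² minus the doubly-counted overlap 2.05 mm² gives 273.73 mm² — area = 273.73 mm²; the r=7.5 cylinder at (1.5, 0.5) gives a regular 32-gon of circumradius 7.5 (constant along its height) (area = (32/2)·7.500²·sin(360°/32) = 175.58 mm²); Subtracting the remaining from the first: starting from the result so far (273.73 mm²), the r=7.5 cylinder at (1.5, 0.5) partially overlaps it — only the 83.07 mm² overlap (of its 175.58 mm²) is removed, clipping the outline — area = 190.66 mm². Overall, the cross-section is a single solid region. Net area = 190.66 mm².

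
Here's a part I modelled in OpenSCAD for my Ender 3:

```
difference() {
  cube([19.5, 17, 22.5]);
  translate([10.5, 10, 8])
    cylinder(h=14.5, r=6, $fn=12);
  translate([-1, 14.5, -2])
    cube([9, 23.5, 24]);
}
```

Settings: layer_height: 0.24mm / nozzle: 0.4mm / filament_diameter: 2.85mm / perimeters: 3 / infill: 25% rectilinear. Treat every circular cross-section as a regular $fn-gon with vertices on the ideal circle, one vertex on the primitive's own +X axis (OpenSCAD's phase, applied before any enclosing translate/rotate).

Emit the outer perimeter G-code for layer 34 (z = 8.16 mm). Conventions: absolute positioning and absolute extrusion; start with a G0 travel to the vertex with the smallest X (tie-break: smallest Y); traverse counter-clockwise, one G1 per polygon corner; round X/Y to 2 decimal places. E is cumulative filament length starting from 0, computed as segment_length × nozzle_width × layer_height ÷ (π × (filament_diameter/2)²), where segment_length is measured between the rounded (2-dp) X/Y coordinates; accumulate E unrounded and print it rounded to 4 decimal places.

At z = 8.16 mm: the cube (footprint 19.5×17) is included at this height; the r=6 cylinder at (10.5, 10) contributes a regular 12-gon of circumradius 6; the cube at (-1, 14.5) is present — its section is the full 9×23.5 rectangle; Subtracting the remaining from the first: starting from the 19.5×17 cube, the r=6 cylinder at (10.5, 10) lies wholly inside it (removes its full 108.00 mm² and its 37.27 mm outline becomes a hole wall); the 9×23.5 cube at (-1, 14.5) partially overlaps it — only the 19.38 mm² overlap (of its 211.50 mm²) is removed, clipping the outline — 1 connected region. The outline is a single polygon with 18 vertices. Extrusion per mm of travel: 0.4 × 0.24 / (π × 1.425²) = 0.015048. Accumulating E over each segment gives final E = 1.6064.

G0 X0.00 Y0.00 Z8.16
G1 X19.50 Y0.00 E0.2934
G1 X19.50 Y17.00 E0.5493
G1 X8.00 Y17.00 E0.7223
G1 X8.00 Y15.33 E0.7475
G1 X10.50 Y16.00 E0.7864
G1 X13.50 Y15.20 E0.8331
G1 X15.70 Y13.00 E0.8799
G1 X16.50 Y10.00 E0.9267
G1 X15.70 Y7.00 E0.9734
G1 X13.50 Y4.80 E1.0202
G1 X10.50 Y4.00 E1.0669
G1 X7.50 Y4.80 E1.1137
G1 X5.30 Y7.00 E1.1605
G1 X4.50 Y10.00 E1.2072
G1 X5.30 Y13.00 E1.2539
G1 X6.80 Y14.50 E1.2858
G1 X0.00 Y14.50 E1.3882
G1 X0.00 Y0.00 E1.6064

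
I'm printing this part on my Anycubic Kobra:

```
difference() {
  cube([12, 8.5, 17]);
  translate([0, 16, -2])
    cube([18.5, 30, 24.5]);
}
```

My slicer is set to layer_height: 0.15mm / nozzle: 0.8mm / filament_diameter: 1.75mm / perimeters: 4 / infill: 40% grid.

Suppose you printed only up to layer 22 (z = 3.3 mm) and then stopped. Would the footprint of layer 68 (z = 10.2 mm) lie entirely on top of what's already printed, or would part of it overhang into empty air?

entirely on top

Compare the two slices. At z = 3.3: the 12×8.5 cube contributes its full rectangle (area 102.00 mm²); the cube at (0, 16) (footprint 18.5×30) is included at this height (area 555.00 mm²); Taking the first minus the rest: starting from the 12×8.5 cube (102.00 mm²), the 18.5×30 cube at (0, 16) misses the remaining region (no effect) — area = 102.00 mm². At z = 10.2: the cube (footprint 12×8.5) is included at this height (area 102.00 mm²); the 18.5×30 cube at (0, 16) contributes its full rectangle (area 555.00 mm²); Taking the first minus the rest: starting from the 12×8.5 cube (102.00 mm²), the 18.5×30 cube at (0, 16) misses the remaining region (no effect) — area = 102.00 mm². Checking containment: the cross-section at z = 10.2 is a subset of the cross-section at z = 3.3.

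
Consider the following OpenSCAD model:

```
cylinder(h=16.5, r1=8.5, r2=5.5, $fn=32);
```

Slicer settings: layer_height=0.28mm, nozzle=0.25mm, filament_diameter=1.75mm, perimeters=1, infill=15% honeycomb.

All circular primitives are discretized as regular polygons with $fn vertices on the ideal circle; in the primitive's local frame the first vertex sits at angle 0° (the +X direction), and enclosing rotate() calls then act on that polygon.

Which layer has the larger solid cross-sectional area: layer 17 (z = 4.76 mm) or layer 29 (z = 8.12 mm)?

Layer 17 (z = 4.76): the cone: at t=0.288 of its height the radius interpolates to r₁+(r₂−r₁)t = 7.635, giving a regular 32-gon of that circumradius (area = (32/2)·7.635²·sin(360°/32) = 181.94 mm²). So its area = 181.94 mm². Layer 29 (z = 8.12): the cone (r1=8.5→r2=5.5) has section circumradius 7.024 here — a regular 32-gon (area = (32/2)·7.024²·sin(360°/32) = 153.99 mm²). So its area = 153.99 mm². Layer 17 is larger (181.94 vs 153.99 mm²).

layer 17 (z = 4.76 mm)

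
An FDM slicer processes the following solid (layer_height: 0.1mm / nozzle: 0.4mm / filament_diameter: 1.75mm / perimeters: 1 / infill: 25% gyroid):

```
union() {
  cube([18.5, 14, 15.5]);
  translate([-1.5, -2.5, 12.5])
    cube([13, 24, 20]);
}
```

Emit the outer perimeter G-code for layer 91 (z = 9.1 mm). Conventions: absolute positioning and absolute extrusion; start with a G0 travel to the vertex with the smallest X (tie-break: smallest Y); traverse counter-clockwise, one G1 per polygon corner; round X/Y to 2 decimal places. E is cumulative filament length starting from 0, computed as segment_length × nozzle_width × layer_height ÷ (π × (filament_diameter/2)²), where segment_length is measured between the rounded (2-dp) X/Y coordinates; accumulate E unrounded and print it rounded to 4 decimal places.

G0 X0.00 Y0.00 Z9.10
G1 X18.50 Y0.00 E0.3077
G1 X18.50 Y14.00 E0.5405
G1 X0.00 Y14.00 E0.8481
G1 X0.00 Y0.00 E1.0810

At z = 9.1 mm: the cube is present — its section is the full 18.5×14 rectangle; the cube at (-1.5, -2.5) is absent (z outside [12.5, 32.5]); Combining (union): only the 18.5×14 cube is present, so the union is just that shape — 1 connected region. The outline is a single polygon with 4 vertices. Extrusion per mm of travel: 0.4 × 0.1 / (π × 0.875²) = 0.016630. Accumulating E over each segment gives final E = 1.0810.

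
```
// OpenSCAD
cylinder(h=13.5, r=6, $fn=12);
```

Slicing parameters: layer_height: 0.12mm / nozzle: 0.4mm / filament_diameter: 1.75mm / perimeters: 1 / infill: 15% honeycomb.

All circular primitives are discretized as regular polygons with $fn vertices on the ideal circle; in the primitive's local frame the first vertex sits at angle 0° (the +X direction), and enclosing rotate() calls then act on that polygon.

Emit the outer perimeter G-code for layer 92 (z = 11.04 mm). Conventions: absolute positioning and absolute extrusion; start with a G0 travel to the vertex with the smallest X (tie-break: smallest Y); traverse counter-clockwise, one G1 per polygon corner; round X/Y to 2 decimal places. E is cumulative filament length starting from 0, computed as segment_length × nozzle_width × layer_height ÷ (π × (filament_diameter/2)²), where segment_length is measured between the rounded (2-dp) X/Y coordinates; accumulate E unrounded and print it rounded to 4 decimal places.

G0 X-6.00 Y0.00 Z11.04
G1 X-5.20 Y-3.00 E0.0620
G1 X-3.00 Y-5.20 E0.1240
G1 X0.00 Y-6.00 E0.1860
G1 X3.00 Y-5.20 E0.2480
G1 X5.20 Y-3.00 E0.3101
G1 X6.00 Y0.00 E0.3720
G1 X5.20 Y3.00 E0.4340
G1 X3.00 Y5.20 E0.4961
G1 X0.00 Y6.00 E0.5580
G1 X-3.00 Y5.20 E0.6200
G1 X-5.20 Y3.00 E0.6821
G1 X-6.00 Y0.00 E0.7440

At z = 11.04 mm: the r=6 cylinder gives a regular 12-gon of circumradius 6 (constant along its height). The outline is a single polygon with 12 vertices. Extrusion per mm of travel: 0.4 × 0.12 / (π × 0.875²) = 0.019956. Accumulating E over each segment gives final E = 0.7440.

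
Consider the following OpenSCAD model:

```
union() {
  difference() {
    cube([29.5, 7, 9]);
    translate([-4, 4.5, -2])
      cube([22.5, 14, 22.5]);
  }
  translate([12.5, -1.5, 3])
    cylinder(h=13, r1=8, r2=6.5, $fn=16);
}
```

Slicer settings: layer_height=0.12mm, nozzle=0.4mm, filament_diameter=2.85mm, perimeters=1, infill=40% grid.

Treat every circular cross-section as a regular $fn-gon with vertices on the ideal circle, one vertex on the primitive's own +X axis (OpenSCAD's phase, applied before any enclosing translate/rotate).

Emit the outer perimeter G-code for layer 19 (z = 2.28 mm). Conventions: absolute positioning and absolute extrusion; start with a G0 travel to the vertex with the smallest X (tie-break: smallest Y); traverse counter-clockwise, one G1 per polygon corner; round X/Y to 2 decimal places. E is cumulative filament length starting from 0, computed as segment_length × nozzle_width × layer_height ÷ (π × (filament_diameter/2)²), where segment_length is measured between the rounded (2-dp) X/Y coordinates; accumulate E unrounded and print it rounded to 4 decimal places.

At z = 2.28 mm: the cube (footprint 29.5×7) is included at this height; the cube at (-4, 4.5) (footprint 22.5×14) is included at this height; Subtracting the remaining from the first: starting from the 29.5×7 cube, the 22.5×14 cube at (-4, 4.5) partially overlaps it — only the 46.25 mm² overlap (of its 315.00 mm²) is removed, clipping the outline — 1 connected region; the cone at (12.5, -1.5) is not intersected at this z (z outside [3, 16]); Merging all regions: only the result so far is present, so the union is just that shape — 1 connected region. The outline is a single polygon with 6 vertices. Extrusion per mm of travel: 0.4 × 0.12 / (π × 1.425²) = 0.007524. Accumulating E over each segment gives final E = 0.5493.

G0 X0.00 Y0.00 Z2.28
G1 X29.50 Y0.00 E0.2220
G1 X29.50 Y7.00 E0.2746
G1 X18.50 Y7.00 E0.3574
G1 X18.50 Y4.50 E0.3762
G1 X0.00 Y4.50 E0.5154
G1 X0.00 Y0.00 E0.5493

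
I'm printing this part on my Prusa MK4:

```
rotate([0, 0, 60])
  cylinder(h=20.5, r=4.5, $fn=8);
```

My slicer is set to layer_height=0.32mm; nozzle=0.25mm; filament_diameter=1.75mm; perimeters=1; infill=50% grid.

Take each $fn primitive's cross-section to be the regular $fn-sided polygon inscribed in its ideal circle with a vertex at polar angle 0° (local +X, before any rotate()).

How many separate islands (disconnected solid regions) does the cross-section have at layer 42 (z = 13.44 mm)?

At z = 13.44 mm: the r=4.5 cylinder gives a regular 8-gon of circumradius 4.5 (constant along its height); (whole slice rotated 60° about Z — lengths, areas and connectivity unchanged). Overall, the cross-section is a single solid region. Island count = 1.

1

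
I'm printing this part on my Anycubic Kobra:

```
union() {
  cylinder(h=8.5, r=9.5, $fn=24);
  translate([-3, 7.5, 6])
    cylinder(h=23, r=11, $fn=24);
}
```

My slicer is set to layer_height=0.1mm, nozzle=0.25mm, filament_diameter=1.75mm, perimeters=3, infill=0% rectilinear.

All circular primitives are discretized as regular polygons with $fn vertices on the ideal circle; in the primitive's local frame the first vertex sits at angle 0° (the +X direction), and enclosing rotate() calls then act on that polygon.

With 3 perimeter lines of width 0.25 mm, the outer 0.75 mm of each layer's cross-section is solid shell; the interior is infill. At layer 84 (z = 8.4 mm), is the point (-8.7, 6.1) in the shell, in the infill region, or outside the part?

infill

At z = 8.4 mm: the cylinder: section is a regular 24-gon, circumradius r=9.5; the r=11 cylinder at (-3, 7.5) gives a regular 24-gon of circumradius 11 (constant along its height); Merging all regions: the regions partially overlap (shared area 164.80 mm²), so overlapping operands fuse into one piece — 1 connected region. Overall, the cross-section is a single solid region. The nearest boundary edge runs (-13.63, 4.65)→(-14.00, 7.50); distance from the point to it = 5.07 mm. The point is inside the cross-section and 5.07 mm from the nearest boundary — more than the 0.75 mm shell width (3 × 0.25), so it's in the infill interior.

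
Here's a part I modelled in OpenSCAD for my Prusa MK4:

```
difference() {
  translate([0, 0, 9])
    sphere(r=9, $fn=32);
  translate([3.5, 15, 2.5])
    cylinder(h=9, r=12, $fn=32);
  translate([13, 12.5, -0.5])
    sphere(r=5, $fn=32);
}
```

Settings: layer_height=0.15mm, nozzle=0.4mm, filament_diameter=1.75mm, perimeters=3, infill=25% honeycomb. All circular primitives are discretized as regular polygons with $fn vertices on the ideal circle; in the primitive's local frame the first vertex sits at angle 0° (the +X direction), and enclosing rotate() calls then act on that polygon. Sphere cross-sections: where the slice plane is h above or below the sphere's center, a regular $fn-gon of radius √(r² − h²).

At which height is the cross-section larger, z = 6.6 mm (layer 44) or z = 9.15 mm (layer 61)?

Layer 44 (z = 6.6): the sphere: section is a regular 32-gon, circumradius = √(r²−h²) = √(9²−2.4²) = 8.674 (area = (32/2)·8.674²·sin(360°/32) = 234.86 mm²); the r=12 cylinder at (3.5, 15) contributes a regular 32-gon of circumradius 12 (area = (32/2)·12.000²·sin(360°/32) = 449.49 mm²); the sphere at (13, 12.5) is absent (|z−center|=7.100 > r=5); After the difference (first − rest): starting from the r=9 sphere (234.86 mm²), the r=12 cylinder at (3.5, 15) partially overlaps it — only the 47.95 mm² overlap (of its 449.49 mm²) is removed, clipping the outline — area = 186.91 mm². So its area = 186.91 mm². Layer 61 (z = 9.15): the sphere: section is a regular 32-gon, circumradius = √(r²−h²) = √(9²−0.15²) = 8.999 (area = (32/2)·8.999²·sin(360°/32) = 252.77 mm²); the cylinder at (3.5, 15): section is a regular 32-gon, circumradius r=12 (area = (32/2)·12.000²·sin(360°/32) = 449.49 mm²); the sphere at (13, 12.5) is not intersected at this z (|z−center|=9.650 > r=5); After the difference (first − rest): starting from the r=9 sphere (252.77 mm²), the r=12 cylinder at (3.5, 15) partially overlaps it — only the 53.00 mm² overlap (of its 449.49 mm²) is removed, clipping the outline — area = 199.76 mm². So its area = 199.76 mm². Layer 61 is larger (199.76 vs 186.91 mm²).

layer 61 (z = 9.15 mm)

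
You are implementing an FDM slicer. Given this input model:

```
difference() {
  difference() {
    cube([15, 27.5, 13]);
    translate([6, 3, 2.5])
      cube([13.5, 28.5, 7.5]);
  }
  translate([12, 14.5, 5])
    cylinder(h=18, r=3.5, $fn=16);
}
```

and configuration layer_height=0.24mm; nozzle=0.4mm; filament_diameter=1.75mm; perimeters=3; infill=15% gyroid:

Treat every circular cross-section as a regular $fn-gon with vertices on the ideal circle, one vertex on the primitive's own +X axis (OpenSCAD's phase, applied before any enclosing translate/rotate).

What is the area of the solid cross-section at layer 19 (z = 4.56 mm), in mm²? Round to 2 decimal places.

At z = 4.56 mm: the 15×27.5 cube contributes its full rectangle (area 412.50 mm²); the 13.5×28.5 cube at (6, 3) contributes its full rectangle (area 384.75 mm²); Taking the first minus the rest: starting from the 15×27.5 cube (412.50 mm²), the 13.5×28.5 cube at (6, 3) partially overlaps it — only the 220.50 mm² overlap (of its 384.75 mm²) is removed, clipping the outline — area = 192.00 mm²; the cylinder at (12, 14.5) is not intersected at this z (z outside [5, 23]); After the difference (first − rest): none of the subtracted shapes is present at this height, so the result so far is unchanged — area = 192.00 mm². Overall, the cross-section is a single solid region. Net area = 192.00 mm².

192.00 mm²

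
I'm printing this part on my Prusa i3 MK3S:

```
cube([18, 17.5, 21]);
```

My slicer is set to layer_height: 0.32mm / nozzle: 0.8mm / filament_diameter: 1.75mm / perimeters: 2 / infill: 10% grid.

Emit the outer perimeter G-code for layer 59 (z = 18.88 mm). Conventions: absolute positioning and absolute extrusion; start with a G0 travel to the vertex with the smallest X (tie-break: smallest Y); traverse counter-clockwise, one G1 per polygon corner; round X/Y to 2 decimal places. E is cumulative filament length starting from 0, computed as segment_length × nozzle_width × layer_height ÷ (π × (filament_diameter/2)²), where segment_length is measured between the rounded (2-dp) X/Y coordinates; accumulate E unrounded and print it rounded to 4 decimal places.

At z = 18.88 mm: the 18×17.5 cube contributes its full rectangle. The outline is a single polygon with 4 vertices. Extrusion per mm of travel: 0.8 × 0.32 / (π × 0.875²) = 0.106432. Accumulating E over each segment gives final E = 7.5567.

G0 X0.00 Y0.00 Z18.88
G1 X18.00 Y0.00 E1.9158
G1 X18.00 Y17.50 E3.7784
G1 X0.00 Y17.50 E5.6941
G1 X0.00 Y0.00 E7.5567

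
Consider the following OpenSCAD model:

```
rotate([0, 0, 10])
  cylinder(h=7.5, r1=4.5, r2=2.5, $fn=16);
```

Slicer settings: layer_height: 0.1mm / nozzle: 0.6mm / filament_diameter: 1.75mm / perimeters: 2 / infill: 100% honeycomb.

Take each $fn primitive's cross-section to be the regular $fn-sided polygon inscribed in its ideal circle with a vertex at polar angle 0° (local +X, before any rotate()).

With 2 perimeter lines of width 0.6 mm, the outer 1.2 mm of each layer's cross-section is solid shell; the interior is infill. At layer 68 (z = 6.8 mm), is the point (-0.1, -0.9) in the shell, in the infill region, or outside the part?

At z = 6.8 mm: the cone (r1=4.5→r2=2.5) has section circumradius 2.687 here — a regular 16-gon; (rotated 10° about Z; rotation is an isometry so areas/perimeters/island counts are preserved). Overall, the cross-section is a single solid region. Undo the 10° rotation: the query point maps to (-0.255, -0.869) in the un-rotated model frame. The nearest boundary edge runs (-1.03, -2.48)→(-0.00, -2.69); distance from the point to it = 1.73 mm. The point is inside the cross-section and 1.73 mm from the nearest boundary — more than the 1.2 mm shell width (2 × 0.6), so it's in the infill interior.

infill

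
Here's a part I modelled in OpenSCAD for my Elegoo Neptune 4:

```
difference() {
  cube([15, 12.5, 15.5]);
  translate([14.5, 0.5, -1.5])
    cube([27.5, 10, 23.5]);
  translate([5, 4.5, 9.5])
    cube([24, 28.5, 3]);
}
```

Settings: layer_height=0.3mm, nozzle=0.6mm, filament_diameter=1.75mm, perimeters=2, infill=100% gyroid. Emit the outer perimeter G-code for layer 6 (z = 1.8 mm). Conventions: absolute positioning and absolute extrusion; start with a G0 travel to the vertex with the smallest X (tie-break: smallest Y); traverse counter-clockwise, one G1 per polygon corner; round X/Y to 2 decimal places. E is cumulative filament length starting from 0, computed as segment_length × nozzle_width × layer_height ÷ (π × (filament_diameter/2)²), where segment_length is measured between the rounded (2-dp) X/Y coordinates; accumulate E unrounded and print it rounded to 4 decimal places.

G0 X0.00 Y0.00 Z1.80
G1 X15.00 Y0.00 E1.1225
G1 X15.00 Y0.50 E1.1599
G1 X14.50 Y0.50 E1.1974
G1 X14.50 Y10.50 E1.9457
G1 X15.00 Y10.50 E1.9831
G1 X15.00 Y12.50 E2.1328
G1 X0.00 Y12.50 E3.2553
G1 X0.00 Y0.00 E4.1908

At z = 1.8 mm: the cube (footprint 15×12.5) is included at this height; the 27.5×10 cube at (14.5, 0.5) contributes its full rectangle; the cube at (5, 4.5) is not intersected at this z (z outside [9.5, 12.5]); Taking the first minus the rest: starting from the 15×12.5 cube, the 27.5×10 cube at (14.5, 0.5) partially overlaps it — only the 5.00 mm² overlap (of its 275.00 mm²) is removed, clipping the outline — 1 connected region. The outline is a single polygon with 8 vertices. Extrusion per mm of travel: 0.6 × 0.3 / (π × 0.875²) = 0.074835. Accumulating E over each segment gives final E = 4.1908.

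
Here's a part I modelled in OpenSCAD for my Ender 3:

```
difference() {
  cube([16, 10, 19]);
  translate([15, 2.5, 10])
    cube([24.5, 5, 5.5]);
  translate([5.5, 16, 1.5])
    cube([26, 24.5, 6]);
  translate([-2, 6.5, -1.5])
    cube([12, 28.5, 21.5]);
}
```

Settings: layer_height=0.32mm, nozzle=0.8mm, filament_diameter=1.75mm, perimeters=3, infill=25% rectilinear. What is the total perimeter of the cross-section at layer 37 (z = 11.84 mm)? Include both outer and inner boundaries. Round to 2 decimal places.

54.00 mm

At z = 11.84 mm: the 16×10 cube contributes its full rectangle (perimeter 52.00 mm); the cube at (15, 2.5) is present — its section is the full 24.5×5 rectangle (perimeter 59.00 mm); the cube at (5.5, 16) is not intersected at this z (z outside [1.5, 7.5]); the 12×28.5 cube at (-2, 6.5) contributes its full rectangle (perimeter 81.00 mm); After the difference (first − rest): starting from the 16×10 cube, the 24.5×5 cube at (15, 2.5) partially overlaps it — only the 5.00 mm² overlap (of its 122.50 mm²) is removed, clipping the outline; the 12×28.5 cube at (-2, 6.5) partially overlaps it — only the 35.00 mm² overlap (of its 342.00 mm²) is removed, clipping the outline — boundary = 54.00 mm. Overall, the cross-section is a single solid region. Total boundary length (outer) = 54.00 mm.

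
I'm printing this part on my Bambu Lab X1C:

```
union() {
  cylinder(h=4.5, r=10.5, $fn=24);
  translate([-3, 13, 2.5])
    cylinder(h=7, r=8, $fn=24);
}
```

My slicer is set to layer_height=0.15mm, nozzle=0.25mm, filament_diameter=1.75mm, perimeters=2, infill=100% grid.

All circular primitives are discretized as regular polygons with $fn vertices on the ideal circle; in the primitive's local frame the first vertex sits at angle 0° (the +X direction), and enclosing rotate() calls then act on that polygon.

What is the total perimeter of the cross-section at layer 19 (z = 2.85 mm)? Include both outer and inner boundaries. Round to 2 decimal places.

At z = 2.85 mm: the cylinder: section is a regular 24-gon, circumradius r=10.5 (perimeter = 2·24·10.500·sin(180°/24) = 65.79 mm); the r=8 cylinder at (-3, 13) gives a regular 24-gon of circumradius 8 (constant along its height) (perimeter = 2·24·8.000·sin(180°/24) = 50.12 mm); Merging all regions: the regions partially overlap (shared area 43.41 mm²), so the edge portions inside another operand are dropped and the merged outline is re-measured after clipping — boundary = 88.29 mm. Overall, the cross-section is a single solid region. Total boundary length (outer) = 88.29 mm.

88.29 mm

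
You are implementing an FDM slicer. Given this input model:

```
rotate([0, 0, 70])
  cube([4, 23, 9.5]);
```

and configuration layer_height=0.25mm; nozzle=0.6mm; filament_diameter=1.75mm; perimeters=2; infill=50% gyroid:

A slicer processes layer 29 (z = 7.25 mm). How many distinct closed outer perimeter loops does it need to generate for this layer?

At z = 7.25 mm: the cube is present — its section is the full 4×23 rectangle; (whole slice rotated 70° about Z — lengths, areas and connectivity unchanged). The result has 1 disconnected region.

1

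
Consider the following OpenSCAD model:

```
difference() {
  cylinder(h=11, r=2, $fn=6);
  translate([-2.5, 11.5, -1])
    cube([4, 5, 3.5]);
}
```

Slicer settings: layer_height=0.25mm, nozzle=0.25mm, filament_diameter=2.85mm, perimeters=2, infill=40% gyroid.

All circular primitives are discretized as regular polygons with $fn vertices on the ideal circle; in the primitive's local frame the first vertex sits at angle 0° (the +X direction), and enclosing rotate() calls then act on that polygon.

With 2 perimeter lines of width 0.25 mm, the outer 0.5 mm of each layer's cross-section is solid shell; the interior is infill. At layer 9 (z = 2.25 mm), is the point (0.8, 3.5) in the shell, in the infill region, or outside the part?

At z = 2.25 mm: the cylinder: section is a regular 6-gon, circumradius r=2; the 4×5 cube at (-2.5, 11.5) contributes its full rectangle; After the difference (first − rest): starting from the r=2 cylinder, the 4×5 cube at (-2.5, 11.5) misses the remaining region (no effect) — 1 connected region. Overall, the cross-section is a single solid region. The nearest boundary edge runs (-1.00, 1.73)→(1.00, 1.73); distance from the point to it = 1.77 mm. The point is not inside any of the regions above, so it lies outside the cross-section (1.77 mm from the nearest boundary).

outside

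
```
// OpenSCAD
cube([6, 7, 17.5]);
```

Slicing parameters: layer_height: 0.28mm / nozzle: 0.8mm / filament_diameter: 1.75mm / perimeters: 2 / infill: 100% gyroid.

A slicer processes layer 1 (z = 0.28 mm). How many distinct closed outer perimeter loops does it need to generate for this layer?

1

At z = 0.28 mm: the 6×7 cube contributes its full rectangle. The result has 1 disconnected region.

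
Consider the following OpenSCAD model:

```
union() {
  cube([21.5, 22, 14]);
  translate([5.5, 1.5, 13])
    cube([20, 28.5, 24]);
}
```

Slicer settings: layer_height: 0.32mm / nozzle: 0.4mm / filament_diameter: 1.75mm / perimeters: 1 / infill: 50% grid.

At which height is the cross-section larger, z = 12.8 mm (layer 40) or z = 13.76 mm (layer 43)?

Layer 40 (z = 12.8): the cube is present — its section is the full 21.5×22 rectangle (area 473.00 mm²); the cube at (5.5, 1.5) is not intersected at this z (z outside [13, 37]); Combining (union): only the 21.5×22 cube is present, so the union is just that shape — area = 473.00 mm². So its area = 473.00 mm². Layer 43 (z = 13.76): the cube (footprint 21.5×22) is included at this height (area 473.00 mm²); the cube at (5.5, 1.5) (footprint 20×28.5) is included at this height (area 570.00 mm²); Merging all regions: the regions partially overlap — summed areas 1043.00 mm² minus the doubly-counted overlap 328.00 mm² gives 715.00 mm² — area = 715.00 mm². So its area = 715.00 mm². Layer 43 is larger (715.00 vs 473.00 mm²).

layer 43 (z = 13.76 mm)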